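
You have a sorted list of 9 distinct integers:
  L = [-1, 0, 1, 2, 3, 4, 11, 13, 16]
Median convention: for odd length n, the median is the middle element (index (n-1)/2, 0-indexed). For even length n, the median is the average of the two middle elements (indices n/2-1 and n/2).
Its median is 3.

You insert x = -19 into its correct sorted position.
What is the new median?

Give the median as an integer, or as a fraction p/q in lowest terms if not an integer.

Old list (sorted, length 9): [-1, 0, 1, 2, 3, 4, 11, 13, 16]
Old median = 3
Insert x = -19
Old length odd (9). Middle was index 4 = 3.
New length even (10). New median = avg of two middle elements.
x = -19: 0 elements are < x, 9 elements are > x.
New sorted list: [-19, -1, 0, 1, 2, 3, 4, 11, 13, 16]
New median = 5/2

Answer: 5/2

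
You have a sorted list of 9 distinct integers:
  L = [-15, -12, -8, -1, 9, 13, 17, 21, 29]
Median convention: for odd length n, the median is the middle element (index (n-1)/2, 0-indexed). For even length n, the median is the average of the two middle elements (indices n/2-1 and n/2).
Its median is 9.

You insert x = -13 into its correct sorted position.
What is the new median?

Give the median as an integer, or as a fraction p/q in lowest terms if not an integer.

Old list (sorted, length 9): [-15, -12, -8, -1, 9, 13, 17, 21, 29]
Old median = 9
Insert x = -13
Old length odd (9). Middle was index 4 = 9.
New length even (10). New median = avg of two middle elements.
x = -13: 1 elements are < x, 8 elements are > x.
New sorted list: [-15, -13, -12, -8, -1, 9, 13, 17, 21, 29]
New median = 4

Answer: 4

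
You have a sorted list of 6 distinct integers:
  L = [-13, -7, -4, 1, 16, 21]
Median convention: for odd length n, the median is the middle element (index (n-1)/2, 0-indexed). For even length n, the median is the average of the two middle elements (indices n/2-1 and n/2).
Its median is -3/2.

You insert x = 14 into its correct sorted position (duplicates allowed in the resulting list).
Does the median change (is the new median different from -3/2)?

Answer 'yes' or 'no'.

Answer: yes

Derivation:
Old median = -3/2
Insert x = 14
New median = 1
Changed? yes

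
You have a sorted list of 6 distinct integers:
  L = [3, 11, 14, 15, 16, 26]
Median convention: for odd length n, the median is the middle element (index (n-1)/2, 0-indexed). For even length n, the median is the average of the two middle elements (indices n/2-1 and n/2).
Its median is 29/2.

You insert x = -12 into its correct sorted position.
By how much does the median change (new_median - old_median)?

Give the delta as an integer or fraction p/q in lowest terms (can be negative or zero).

Old median = 29/2
After inserting x = -12: new sorted = [-12, 3, 11, 14, 15, 16, 26]
New median = 14
Delta = 14 - 29/2 = -1/2

Answer: -1/2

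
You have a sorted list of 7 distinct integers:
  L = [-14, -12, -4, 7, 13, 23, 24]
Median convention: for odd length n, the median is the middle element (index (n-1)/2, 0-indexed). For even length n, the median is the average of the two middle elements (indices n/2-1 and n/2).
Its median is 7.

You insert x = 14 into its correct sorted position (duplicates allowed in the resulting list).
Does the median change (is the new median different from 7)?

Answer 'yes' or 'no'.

Answer: yes

Derivation:
Old median = 7
Insert x = 14
New median = 10
Changed? yes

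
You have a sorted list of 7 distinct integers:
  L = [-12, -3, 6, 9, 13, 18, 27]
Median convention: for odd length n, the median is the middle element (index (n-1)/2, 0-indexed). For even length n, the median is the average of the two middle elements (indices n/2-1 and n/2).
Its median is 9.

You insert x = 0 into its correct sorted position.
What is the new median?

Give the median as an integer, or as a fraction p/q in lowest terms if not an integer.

Answer: 15/2

Derivation:
Old list (sorted, length 7): [-12, -3, 6, 9, 13, 18, 27]
Old median = 9
Insert x = 0
Old length odd (7). Middle was index 3 = 9.
New length even (8). New median = avg of two middle elements.
x = 0: 2 elements are < x, 5 elements are > x.
New sorted list: [-12, -3, 0, 6, 9, 13, 18, 27]
New median = 15/2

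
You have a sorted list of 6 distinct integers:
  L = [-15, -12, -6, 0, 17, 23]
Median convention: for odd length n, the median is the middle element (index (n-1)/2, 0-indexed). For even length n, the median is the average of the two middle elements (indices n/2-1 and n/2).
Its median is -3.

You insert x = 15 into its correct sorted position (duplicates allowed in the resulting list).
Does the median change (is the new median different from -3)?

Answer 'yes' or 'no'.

Old median = -3
Insert x = 15
New median = 0
Changed? yes

Answer: yes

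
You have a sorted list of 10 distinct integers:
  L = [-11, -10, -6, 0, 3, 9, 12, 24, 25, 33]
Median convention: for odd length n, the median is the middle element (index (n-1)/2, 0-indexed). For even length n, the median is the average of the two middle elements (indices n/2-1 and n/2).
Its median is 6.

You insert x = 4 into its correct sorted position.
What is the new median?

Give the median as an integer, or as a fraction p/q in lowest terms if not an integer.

Answer: 4

Derivation:
Old list (sorted, length 10): [-11, -10, -6, 0, 3, 9, 12, 24, 25, 33]
Old median = 6
Insert x = 4
Old length even (10). Middle pair: indices 4,5 = 3,9.
New length odd (11). New median = single middle element.
x = 4: 5 elements are < x, 5 elements are > x.
New sorted list: [-11, -10, -6, 0, 3, 4, 9, 12, 24, 25, 33]
New median = 4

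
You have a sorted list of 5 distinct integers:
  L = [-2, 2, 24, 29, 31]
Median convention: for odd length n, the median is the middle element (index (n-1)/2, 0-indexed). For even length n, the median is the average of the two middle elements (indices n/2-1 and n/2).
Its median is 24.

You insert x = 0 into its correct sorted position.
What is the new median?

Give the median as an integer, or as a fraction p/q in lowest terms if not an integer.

Old list (sorted, length 5): [-2, 2, 24, 29, 31]
Old median = 24
Insert x = 0
Old length odd (5). Middle was index 2 = 24.
New length even (6). New median = avg of two middle elements.
x = 0: 1 elements are < x, 4 elements are > x.
New sorted list: [-2, 0, 2, 24, 29, 31]
New median = 13

Answer: 13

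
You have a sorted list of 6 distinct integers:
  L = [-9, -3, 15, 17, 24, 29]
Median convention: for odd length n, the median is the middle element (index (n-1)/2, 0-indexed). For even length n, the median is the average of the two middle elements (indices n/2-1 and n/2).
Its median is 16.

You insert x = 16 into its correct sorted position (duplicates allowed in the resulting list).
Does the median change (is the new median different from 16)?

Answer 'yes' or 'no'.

Answer: no

Derivation:
Old median = 16
Insert x = 16
New median = 16
Changed? no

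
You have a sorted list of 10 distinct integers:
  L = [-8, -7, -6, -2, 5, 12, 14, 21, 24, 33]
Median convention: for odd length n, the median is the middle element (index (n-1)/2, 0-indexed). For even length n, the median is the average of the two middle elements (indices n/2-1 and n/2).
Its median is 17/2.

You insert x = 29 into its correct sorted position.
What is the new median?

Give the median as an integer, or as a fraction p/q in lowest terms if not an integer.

Old list (sorted, length 10): [-8, -7, -6, -2, 5, 12, 14, 21, 24, 33]
Old median = 17/2
Insert x = 29
Old length even (10). Middle pair: indices 4,5 = 5,12.
New length odd (11). New median = single middle element.
x = 29: 9 elements are < x, 1 elements are > x.
New sorted list: [-8, -7, -6, -2, 5, 12, 14, 21, 24, 29, 33]
New median = 12

Answer: 12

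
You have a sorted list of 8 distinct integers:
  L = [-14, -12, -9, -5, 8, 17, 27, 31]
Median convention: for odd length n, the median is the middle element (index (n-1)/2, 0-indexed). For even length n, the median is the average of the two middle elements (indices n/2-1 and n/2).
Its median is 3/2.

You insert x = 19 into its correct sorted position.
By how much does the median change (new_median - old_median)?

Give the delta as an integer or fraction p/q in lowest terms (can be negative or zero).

Answer: 13/2

Derivation:
Old median = 3/2
After inserting x = 19: new sorted = [-14, -12, -9, -5, 8, 17, 19, 27, 31]
New median = 8
Delta = 8 - 3/2 = 13/2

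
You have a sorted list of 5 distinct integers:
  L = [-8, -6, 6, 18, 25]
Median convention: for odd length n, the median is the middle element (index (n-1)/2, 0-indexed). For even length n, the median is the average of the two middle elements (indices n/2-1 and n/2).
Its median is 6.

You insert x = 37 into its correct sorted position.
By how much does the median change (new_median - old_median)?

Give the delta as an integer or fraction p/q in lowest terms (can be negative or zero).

Old median = 6
After inserting x = 37: new sorted = [-8, -6, 6, 18, 25, 37]
New median = 12
Delta = 12 - 6 = 6

Answer: 6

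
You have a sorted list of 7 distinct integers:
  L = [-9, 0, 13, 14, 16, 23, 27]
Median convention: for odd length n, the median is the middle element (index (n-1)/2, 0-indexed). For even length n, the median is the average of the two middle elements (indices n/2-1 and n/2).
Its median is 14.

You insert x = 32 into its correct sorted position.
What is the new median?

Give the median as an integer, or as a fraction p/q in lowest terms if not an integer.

Old list (sorted, length 7): [-9, 0, 13, 14, 16, 23, 27]
Old median = 14
Insert x = 32
Old length odd (7). Middle was index 3 = 14.
New length even (8). New median = avg of two middle elements.
x = 32: 7 elements are < x, 0 elements are > x.
New sorted list: [-9, 0, 13, 14, 16, 23, 27, 32]
New median = 15

Answer: 15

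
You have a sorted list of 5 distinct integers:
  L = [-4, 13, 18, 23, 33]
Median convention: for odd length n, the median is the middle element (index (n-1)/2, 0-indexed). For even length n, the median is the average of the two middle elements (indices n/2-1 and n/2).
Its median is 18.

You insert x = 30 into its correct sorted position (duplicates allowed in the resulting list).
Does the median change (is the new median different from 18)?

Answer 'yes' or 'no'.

Old median = 18
Insert x = 30
New median = 41/2
Changed? yes

Answer: yes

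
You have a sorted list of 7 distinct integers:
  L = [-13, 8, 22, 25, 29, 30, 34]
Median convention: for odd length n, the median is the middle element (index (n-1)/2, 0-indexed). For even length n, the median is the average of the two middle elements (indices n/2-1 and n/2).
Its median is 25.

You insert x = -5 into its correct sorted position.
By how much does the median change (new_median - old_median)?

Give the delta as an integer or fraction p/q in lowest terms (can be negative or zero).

Old median = 25
After inserting x = -5: new sorted = [-13, -5, 8, 22, 25, 29, 30, 34]
New median = 47/2
Delta = 47/2 - 25 = -3/2

Answer: -3/2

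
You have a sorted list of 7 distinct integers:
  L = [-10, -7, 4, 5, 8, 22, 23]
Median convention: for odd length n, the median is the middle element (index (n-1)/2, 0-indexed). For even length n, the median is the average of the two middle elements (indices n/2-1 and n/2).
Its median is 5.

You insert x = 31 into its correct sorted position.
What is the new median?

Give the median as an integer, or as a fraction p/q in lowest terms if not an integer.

Old list (sorted, length 7): [-10, -7, 4, 5, 8, 22, 23]
Old median = 5
Insert x = 31
Old length odd (7). Middle was index 3 = 5.
New length even (8). New median = avg of two middle elements.
x = 31: 7 elements are < x, 0 elements are > x.
New sorted list: [-10, -7, 4, 5, 8, 22, 23, 31]
New median = 13/2

Answer: 13/2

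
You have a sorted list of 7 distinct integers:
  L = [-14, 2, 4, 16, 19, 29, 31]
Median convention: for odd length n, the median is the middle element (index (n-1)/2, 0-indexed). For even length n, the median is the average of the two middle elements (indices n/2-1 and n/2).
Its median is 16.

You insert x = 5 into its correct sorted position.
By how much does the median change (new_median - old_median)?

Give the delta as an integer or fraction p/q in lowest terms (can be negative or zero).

Answer: -11/2

Derivation:
Old median = 16
After inserting x = 5: new sorted = [-14, 2, 4, 5, 16, 19, 29, 31]
New median = 21/2
Delta = 21/2 - 16 = -11/2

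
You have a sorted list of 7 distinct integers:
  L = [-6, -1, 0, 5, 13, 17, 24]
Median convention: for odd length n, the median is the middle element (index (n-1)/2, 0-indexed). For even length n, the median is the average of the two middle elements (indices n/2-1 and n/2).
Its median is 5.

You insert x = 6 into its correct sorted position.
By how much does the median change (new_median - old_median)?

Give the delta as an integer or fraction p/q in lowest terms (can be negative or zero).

Answer: 1/2

Derivation:
Old median = 5
After inserting x = 6: new sorted = [-6, -1, 0, 5, 6, 13, 17, 24]
New median = 11/2
Delta = 11/2 - 5 = 1/2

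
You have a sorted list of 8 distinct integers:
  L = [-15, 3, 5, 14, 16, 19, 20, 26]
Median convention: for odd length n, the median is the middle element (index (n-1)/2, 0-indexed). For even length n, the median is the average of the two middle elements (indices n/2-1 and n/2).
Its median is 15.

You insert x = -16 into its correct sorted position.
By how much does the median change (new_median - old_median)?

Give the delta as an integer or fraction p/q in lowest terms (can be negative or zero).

Old median = 15
After inserting x = -16: new sorted = [-16, -15, 3, 5, 14, 16, 19, 20, 26]
New median = 14
Delta = 14 - 15 = -1

Answer: -1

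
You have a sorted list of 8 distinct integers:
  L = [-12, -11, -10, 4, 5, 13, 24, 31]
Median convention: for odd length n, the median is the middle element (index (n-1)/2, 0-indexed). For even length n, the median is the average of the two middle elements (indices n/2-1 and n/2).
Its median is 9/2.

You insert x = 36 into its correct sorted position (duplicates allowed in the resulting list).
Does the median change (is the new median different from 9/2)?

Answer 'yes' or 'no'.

Old median = 9/2
Insert x = 36
New median = 5
Changed? yes

Answer: yes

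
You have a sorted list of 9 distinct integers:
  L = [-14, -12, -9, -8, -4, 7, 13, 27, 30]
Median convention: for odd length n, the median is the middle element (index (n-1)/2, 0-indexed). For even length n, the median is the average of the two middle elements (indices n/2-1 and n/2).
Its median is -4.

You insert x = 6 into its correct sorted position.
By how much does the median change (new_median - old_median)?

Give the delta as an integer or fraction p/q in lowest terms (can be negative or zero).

Answer: 5

Derivation:
Old median = -4
After inserting x = 6: new sorted = [-14, -12, -9, -8, -4, 6, 7, 13, 27, 30]
New median = 1
Delta = 1 - -4 = 5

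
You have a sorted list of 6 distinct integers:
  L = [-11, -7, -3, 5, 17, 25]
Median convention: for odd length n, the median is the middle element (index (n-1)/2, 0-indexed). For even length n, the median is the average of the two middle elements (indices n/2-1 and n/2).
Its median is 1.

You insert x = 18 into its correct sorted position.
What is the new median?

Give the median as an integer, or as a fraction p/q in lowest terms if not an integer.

Old list (sorted, length 6): [-11, -7, -3, 5, 17, 25]
Old median = 1
Insert x = 18
Old length even (6). Middle pair: indices 2,3 = -3,5.
New length odd (7). New median = single middle element.
x = 18: 5 elements are < x, 1 elements are > x.
New sorted list: [-11, -7, -3, 5, 17, 18, 25]
New median = 5

Answer: 5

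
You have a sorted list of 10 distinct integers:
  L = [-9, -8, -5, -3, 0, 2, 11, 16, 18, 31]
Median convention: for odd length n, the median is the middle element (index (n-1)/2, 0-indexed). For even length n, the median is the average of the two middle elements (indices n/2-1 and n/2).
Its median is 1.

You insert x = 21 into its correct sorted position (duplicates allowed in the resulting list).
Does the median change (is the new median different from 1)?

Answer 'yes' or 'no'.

Answer: yes

Derivation:
Old median = 1
Insert x = 21
New median = 2
Changed? yes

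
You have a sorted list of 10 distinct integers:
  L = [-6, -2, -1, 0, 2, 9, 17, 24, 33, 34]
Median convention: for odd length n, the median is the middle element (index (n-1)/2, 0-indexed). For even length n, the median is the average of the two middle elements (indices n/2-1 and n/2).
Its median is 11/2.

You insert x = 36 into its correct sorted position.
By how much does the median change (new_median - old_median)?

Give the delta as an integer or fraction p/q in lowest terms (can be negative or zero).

Old median = 11/2
After inserting x = 36: new sorted = [-6, -2, -1, 0, 2, 9, 17, 24, 33, 34, 36]
New median = 9
Delta = 9 - 11/2 = 7/2

Answer: 7/2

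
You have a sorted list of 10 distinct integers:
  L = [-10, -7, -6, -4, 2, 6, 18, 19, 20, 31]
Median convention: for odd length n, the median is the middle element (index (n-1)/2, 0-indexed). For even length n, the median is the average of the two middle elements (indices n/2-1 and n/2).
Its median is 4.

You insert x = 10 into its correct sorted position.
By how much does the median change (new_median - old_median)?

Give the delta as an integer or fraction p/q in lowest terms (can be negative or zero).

Answer: 2

Derivation:
Old median = 4
After inserting x = 10: new sorted = [-10, -7, -6, -4, 2, 6, 10, 18, 19, 20, 31]
New median = 6
Delta = 6 - 4 = 2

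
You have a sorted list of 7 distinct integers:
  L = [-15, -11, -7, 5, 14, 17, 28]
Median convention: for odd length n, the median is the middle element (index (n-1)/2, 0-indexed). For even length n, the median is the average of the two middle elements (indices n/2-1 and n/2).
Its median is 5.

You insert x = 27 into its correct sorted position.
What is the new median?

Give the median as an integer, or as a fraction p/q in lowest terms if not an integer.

Old list (sorted, length 7): [-15, -11, -7, 5, 14, 17, 28]
Old median = 5
Insert x = 27
Old length odd (7). Middle was index 3 = 5.
New length even (8). New median = avg of two middle elements.
x = 27: 6 elements are < x, 1 elements are > x.
New sorted list: [-15, -11, -7, 5, 14, 17, 27, 28]
New median = 19/2

Answer: 19/2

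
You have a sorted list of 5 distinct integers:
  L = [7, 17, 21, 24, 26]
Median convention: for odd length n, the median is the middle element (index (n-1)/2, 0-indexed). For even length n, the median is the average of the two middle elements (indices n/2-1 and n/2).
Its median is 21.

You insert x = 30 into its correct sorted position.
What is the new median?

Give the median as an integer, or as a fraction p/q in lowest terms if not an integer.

Old list (sorted, length 5): [7, 17, 21, 24, 26]
Old median = 21
Insert x = 30
Old length odd (5). Middle was index 2 = 21.
New length even (6). New median = avg of two middle elements.
x = 30: 5 elements are < x, 0 elements are > x.
New sorted list: [7, 17, 21, 24, 26, 30]
New median = 45/2

Answer: 45/2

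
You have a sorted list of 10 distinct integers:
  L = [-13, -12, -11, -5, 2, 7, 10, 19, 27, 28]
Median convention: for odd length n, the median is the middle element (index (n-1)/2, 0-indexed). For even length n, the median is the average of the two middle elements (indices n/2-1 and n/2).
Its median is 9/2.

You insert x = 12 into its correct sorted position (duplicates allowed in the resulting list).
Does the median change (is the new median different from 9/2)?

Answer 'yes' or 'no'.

Old median = 9/2
Insert x = 12
New median = 7
Changed? yes

Answer: yes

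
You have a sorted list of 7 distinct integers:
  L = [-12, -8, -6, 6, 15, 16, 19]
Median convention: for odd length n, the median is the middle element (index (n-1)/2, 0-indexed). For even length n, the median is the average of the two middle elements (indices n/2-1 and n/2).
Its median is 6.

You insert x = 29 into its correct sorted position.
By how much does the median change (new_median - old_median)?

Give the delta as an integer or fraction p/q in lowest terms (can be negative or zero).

Old median = 6
After inserting x = 29: new sorted = [-12, -8, -6, 6, 15, 16, 19, 29]
New median = 21/2
Delta = 21/2 - 6 = 9/2

Answer: 9/2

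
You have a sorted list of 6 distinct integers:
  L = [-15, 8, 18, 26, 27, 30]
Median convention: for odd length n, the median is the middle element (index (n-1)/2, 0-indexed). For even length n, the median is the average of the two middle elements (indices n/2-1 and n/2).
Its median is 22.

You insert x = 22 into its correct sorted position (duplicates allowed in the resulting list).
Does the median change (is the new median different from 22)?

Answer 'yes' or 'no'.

Old median = 22
Insert x = 22
New median = 22
Changed? no

Answer: no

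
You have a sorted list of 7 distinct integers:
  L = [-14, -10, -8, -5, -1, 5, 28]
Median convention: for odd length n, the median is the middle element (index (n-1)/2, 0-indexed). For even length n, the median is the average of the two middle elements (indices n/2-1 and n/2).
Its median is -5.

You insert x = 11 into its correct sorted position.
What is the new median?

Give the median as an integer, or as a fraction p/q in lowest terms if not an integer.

Old list (sorted, length 7): [-14, -10, -8, -5, -1, 5, 28]
Old median = -5
Insert x = 11
Old length odd (7). Middle was index 3 = -5.
New length even (8). New median = avg of two middle elements.
x = 11: 6 elements are < x, 1 elements are > x.
New sorted list: [-14, -10, -8, -5, -1, 5, 11, 28]
New median = -3

Answer: -3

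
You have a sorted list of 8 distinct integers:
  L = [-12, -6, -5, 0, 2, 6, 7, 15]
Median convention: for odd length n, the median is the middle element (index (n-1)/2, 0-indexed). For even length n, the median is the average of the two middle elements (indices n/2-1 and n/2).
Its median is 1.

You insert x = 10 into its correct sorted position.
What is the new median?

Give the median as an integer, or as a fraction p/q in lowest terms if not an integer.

Answer: 2

Derivation:
Old list (sorted, length 8): [-12, -6, -5, 0, 2, 6, 7, 15]
Old median = 1
Insert x = 10
Old length even (8). Middle pair: indices 3,4 = 0,2.
New length odd (9). New median = single middle element.
x = 10: 7 elements are < x, 1 elements are > x.
New sorted list: [-12, -6, -5, 0, 2, 6, 7, 10, 15]
New median = 2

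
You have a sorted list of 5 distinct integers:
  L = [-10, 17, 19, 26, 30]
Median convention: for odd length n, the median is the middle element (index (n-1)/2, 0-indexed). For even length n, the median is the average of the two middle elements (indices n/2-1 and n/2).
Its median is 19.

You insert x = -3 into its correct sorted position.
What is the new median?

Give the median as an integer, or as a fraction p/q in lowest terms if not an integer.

Old list (sorted, length 5): [-10, 17, 19, 26, 30]
Old median = 19
Insert x = -3
Old length odd (5). Middle was index 2 = 19.
New length even (6). New median = avg of two middle elements.
x = -3: 1 elements are < x, 4 elements are > x.
New sorted list: [-10, -3, 17, 19, 26, 30]
New median = 18

Answer: 18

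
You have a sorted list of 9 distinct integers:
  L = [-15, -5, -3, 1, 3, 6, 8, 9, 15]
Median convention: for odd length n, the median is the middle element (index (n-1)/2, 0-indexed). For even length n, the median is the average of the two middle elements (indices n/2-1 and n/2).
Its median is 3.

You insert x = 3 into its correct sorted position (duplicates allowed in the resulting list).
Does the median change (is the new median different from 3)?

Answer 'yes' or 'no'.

Old median = 3
Insert x = 3
New median = 3
Changed? no

Answer: no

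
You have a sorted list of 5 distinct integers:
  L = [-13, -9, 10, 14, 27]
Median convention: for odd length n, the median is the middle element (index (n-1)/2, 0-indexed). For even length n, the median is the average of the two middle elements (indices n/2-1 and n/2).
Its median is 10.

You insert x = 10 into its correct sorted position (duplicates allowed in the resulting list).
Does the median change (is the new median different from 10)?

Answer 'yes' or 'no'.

Old median = 10
Insert x = 10
New median = 10
Changed? no

Answer: no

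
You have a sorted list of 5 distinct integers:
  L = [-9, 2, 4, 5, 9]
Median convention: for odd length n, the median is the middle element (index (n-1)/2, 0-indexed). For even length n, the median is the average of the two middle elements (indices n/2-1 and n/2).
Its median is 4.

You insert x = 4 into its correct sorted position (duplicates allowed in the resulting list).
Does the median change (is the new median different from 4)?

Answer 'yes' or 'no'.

Old median = 4
Insert x = 4
New median = 4
Changed? no

Answer: no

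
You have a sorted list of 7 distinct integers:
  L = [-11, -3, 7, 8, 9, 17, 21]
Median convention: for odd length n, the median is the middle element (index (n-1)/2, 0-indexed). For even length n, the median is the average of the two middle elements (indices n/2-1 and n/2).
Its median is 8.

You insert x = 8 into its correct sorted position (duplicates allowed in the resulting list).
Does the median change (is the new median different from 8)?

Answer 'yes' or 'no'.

Old median = 8
Insert x = 8
New median = 8
Changed? no

Answer: no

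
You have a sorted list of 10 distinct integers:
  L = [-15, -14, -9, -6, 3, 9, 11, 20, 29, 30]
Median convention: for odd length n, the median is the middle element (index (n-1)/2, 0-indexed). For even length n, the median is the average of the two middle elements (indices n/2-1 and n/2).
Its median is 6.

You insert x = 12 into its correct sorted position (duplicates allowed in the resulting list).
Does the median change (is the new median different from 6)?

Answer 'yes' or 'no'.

Old median = 6
Insert x = 12
New median = 9
Changed? yes

Answer: yes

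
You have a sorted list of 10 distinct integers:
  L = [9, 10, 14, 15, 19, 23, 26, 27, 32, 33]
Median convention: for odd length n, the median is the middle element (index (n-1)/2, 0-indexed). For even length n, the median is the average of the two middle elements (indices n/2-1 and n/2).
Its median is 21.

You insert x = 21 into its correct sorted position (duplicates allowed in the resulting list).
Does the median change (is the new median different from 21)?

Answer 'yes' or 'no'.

Answer: no

Derivation:
Old median = 21
Insert x = 21
New median = 21
Changed? no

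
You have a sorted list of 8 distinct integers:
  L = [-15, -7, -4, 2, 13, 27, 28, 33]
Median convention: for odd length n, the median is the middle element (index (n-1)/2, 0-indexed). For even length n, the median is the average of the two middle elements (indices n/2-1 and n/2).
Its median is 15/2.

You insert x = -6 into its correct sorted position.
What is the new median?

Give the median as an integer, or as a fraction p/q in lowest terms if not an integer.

Old list (sorted, length 8): [-15, -7, -4, 2, 13, 27, 28, 33]
Old median = 15/2
Insert x = -6
Old length even (8). Middle pair: indices 3,4 = 2,13.
New length odd (9). New median = single middle element.
x = -6: 2 elements are < x, 6 elements are > x.
New sorted list: [-15, -7, -6, -4, 2, 13, 27, 28, 33]
New median = 2

Answer: 2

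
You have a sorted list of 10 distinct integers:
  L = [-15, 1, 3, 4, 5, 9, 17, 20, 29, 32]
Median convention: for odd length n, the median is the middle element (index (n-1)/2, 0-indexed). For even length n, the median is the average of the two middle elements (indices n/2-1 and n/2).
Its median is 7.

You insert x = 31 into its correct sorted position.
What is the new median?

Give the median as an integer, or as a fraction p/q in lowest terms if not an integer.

Old list (sorted, length 10): [-15, 1, 3, 4, 5, 9, 17, 20, 29, 32]
Old median = 7
Insert x = 31
Old length even (10). Middle pair: indices 4,5 = 5,9.
New length odd (11). New median = single middle element.
x = 31: 9 elements are < x, 1 elements are > x.
New sorted list: [-15, 1, 3, 4, 5, 9, 17, 20, 29, 31, 32]
New median = 9

Answer: 9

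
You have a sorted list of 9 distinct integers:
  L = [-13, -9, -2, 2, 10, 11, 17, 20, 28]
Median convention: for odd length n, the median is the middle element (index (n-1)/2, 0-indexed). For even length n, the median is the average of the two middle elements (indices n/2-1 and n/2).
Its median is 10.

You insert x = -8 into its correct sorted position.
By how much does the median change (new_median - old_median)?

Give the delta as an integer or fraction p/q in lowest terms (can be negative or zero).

Old median = 10
After inserting x = -8: new sorted = [-13, -9, -8, -2, 2, 10, 11, 17, 20, 28]
New median = 6
Delta = 6 - 10 = -4

Answer: -4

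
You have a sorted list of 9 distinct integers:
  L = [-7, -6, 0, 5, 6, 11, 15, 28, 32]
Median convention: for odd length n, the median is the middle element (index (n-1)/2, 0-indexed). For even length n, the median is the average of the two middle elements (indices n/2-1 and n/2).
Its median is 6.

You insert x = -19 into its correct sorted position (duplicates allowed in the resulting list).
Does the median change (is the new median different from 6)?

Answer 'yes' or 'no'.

Old median = 6
Insert x = -19
New median = 11/2
Changed? yes

Answer: yes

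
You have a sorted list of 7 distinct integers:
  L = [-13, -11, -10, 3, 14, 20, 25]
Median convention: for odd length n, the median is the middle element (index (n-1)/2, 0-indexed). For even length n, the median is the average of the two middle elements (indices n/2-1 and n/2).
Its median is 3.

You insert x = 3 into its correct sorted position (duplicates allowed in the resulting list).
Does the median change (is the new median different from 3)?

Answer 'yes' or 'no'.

Old median = 3
Insert x = 3
New median = 3
Changed? no

Answer: no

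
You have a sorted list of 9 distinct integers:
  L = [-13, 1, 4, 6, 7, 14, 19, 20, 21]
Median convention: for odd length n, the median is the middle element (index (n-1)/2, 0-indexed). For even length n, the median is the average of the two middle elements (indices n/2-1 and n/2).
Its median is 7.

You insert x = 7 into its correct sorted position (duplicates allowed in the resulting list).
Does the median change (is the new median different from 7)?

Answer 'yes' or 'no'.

Old median = 7
Insert x = 7
New median = 7
Changed? no

Answer: no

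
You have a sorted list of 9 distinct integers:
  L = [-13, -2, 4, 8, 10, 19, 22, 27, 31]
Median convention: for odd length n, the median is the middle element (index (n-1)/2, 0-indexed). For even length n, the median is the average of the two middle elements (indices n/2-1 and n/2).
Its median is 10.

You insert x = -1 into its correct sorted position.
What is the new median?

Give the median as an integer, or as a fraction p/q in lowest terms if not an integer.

Answer: 9

Derivation:
Old list (sorted, length 9): [-13, -2, 4, 8, 10, 19, 22, 27, 31]
Old median = 10
Insert x = -1
Old length odd (9). Middle was index 4 = 10.
New length even (10). New median = avg of two middle elements.
x = -1: 2 elements are < x, 7 elements are > x.
New sorted list: [-13, -2, -1, 4, 8, 10, 19, 22, 27, 31]
New median = 9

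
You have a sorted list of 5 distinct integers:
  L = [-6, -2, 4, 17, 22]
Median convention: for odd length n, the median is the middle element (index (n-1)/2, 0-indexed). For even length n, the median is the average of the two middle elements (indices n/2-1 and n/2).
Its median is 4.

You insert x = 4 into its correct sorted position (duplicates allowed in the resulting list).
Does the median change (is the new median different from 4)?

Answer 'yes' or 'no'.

Old median = 4
Insert x = 4
New median = 4
Changed? no

Answer: no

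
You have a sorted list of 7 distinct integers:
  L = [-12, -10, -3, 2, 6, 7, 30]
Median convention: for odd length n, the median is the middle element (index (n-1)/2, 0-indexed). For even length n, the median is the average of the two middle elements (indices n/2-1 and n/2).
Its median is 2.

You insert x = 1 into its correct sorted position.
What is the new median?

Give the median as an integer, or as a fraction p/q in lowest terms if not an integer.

Old list (sorted, length 7): [-12, -10, -3, 2, 6, 7, 30]
Old median = 2
Insert x = 1
Old length odd (7). Middle was index 3 = 2.
New length even (8). New median = avg of two middle elements.
x = 1: 3 elements are < x, 4 elements are > x.
New sorted list: [-12, -10, -3, 1, 2, 6, 7, 30]
New median = 3/2

Answer: 3/2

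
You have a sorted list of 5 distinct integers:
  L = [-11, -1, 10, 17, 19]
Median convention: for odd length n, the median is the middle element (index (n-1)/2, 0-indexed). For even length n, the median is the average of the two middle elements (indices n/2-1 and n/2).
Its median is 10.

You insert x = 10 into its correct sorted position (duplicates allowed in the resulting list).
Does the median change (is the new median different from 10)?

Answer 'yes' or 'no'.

Old median = 10
Insert x = 10
New median = 10
Changed? no

Answer: no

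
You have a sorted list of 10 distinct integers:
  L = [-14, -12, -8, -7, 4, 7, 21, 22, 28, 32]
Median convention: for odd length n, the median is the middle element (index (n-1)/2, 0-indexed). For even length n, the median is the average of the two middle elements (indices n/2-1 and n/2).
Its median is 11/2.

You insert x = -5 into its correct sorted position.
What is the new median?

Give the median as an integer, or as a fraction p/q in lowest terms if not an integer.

Old list (sorted, length 10): [-14, -12, -8, -7, 4, 7, 21, 22, 28, 32]
Old median = 11/2
Insert x = -5
Old length even (10). Middle pair: indices 4,5 = 4,7.
New length odd (11). New median = single middle element.
x = -5: 4 elements are < x, 6 elements are > x.
New sorted list: [-14, -12, -8, -7, -5, 4, 7, 21, 22, 28, 32]
New median = 4

Answer: 4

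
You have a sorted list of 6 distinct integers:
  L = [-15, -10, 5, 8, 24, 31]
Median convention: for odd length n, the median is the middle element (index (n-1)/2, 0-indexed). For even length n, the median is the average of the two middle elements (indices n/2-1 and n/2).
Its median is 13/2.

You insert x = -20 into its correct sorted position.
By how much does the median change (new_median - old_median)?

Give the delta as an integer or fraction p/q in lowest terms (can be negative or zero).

Answer: -3/2

Derivation:
Old median = 13/2
After inserting x = -20: new sorted = [-20, -15, -10, 5, 8, 24, 31]
New median = 5
Delta = 5 - 13/2 = -3/2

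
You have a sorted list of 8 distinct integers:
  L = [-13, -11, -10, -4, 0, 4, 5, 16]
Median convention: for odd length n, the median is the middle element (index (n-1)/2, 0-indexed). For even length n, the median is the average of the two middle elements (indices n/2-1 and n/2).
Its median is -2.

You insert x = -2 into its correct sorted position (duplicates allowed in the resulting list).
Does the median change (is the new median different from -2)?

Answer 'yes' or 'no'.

Old median = -2
Insert x = -2
New median = -2
Changed? no

Answer: no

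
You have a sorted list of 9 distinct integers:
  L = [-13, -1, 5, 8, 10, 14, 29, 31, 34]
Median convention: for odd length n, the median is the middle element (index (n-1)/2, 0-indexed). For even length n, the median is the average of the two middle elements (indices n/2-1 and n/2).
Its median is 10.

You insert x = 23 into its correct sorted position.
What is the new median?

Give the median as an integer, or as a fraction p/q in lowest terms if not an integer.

Answer: 12

Derivation:
Old list (sorted, length 9): [-13, -1, 5, 8, 10, 14, 29, 31, 34]
Old median = 10
Insert x = 23
Old length odd (9). Middle was index 4 = 10.
New length even (10). New median = avg of two middle elements.
x = 23: 6 elements are < x, 3 elements are > x.
New sorted list: [-13, -1, 5, 8, 10, 14, 23, 29, 31, 34]
New median = 12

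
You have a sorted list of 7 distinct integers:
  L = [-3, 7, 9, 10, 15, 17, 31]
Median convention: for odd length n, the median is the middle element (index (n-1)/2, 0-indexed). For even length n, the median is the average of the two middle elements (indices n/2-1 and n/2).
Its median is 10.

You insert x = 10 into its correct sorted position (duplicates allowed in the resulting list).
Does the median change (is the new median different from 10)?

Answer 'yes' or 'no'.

Answer: no

Derivation:
Old median = 10
Insert x = 10
New median = 10
Changed? no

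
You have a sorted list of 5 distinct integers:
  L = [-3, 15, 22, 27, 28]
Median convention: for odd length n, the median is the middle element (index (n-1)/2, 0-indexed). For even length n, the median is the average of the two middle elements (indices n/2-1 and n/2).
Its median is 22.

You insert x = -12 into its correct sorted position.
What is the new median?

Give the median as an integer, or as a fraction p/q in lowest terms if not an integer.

Answer: 37/2

Derivation:
Old list (sorted, length 5): [-3, 15, 22, 27, 28]
Old median = 22
Insert x = -12
Old length odd (5). Middle was index 2 = 22.
New length even (6). New median = avg of two middle elements.
x = -12: 0 elements are < x, 5 elements are > x.
New sorted list: [-12, -3, 15, 22, 27, 28]
New median = 37/2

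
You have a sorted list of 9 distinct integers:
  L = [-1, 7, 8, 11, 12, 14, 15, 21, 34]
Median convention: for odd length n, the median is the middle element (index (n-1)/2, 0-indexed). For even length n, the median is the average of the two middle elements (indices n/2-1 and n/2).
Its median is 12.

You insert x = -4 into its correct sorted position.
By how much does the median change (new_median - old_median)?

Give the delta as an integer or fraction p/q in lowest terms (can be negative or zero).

Old median = 12
After inserting x = -4: new sorted = [-4, -1, 7, 8, 11, 12, 14, 15, 21, 34]
New median = 23/2
Delta = 23/2 - 12 = -1/2

Answer: -1/2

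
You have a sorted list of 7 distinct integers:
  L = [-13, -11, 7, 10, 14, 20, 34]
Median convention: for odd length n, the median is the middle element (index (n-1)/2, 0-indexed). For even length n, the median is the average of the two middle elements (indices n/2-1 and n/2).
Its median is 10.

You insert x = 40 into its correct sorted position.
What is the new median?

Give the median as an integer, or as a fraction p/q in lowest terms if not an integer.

Answer: 12

Derivation:
Old list (sorted, length 7): [-13, -11, 7, 10, 14, 20, 34]
Old median = 10
Insert x = 40
Old length odd (7). Middle was index 3 = 10.
New length even (8). New median = avg of two middle elements.
x = 40: 7 elements are < x, 0 elements are > x.
New sorted list: [-13, -11, 7, 10, 14, 20, 34, 40]
New median = 12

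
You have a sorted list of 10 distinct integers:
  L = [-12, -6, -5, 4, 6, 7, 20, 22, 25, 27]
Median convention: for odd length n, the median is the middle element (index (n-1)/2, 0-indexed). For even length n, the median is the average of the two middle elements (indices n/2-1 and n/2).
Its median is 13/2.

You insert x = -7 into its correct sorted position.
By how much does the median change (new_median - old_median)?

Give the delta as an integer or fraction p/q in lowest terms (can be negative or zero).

Old median = 13/2
After inserting x = -7: new sorted = [-12, -7, -6, -5, 4, 6, 7, 20, 22, 25, 27]
New median = 6
Delta = 6 - 13/2 = -1/2

Answer: -1/2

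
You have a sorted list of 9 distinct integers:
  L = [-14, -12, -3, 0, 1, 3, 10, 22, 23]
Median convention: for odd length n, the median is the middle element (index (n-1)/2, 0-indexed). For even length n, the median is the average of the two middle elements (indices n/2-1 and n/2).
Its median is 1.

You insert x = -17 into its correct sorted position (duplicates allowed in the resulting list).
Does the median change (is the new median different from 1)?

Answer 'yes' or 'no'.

Old median = 1
Insert x = -17
New median = 1/2
Changed? yes

Answer: yes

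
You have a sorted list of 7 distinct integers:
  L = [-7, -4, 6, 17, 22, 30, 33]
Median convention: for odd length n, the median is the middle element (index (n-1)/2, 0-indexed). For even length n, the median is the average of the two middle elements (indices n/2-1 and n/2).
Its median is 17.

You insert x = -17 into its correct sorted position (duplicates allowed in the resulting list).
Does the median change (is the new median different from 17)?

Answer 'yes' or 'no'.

Old median = 17
Insert x = -17
New median = 23/2
Changed? yes

Answer: yes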